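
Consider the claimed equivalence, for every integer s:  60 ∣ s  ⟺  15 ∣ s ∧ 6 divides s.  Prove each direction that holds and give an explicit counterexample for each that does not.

Forward direction. If 60 ∣ s, write s = 60q. Since 60 = 4·15, s = 15·(4q), so 15 ∣ s; and since 60 = 10·6, s = 6·(10q), so 6 ∣ s.

Converse. This fails: take s = 30. Both 15 ∣ 30 and 6 ∣ 30, yet 30 is not a multiple of 60 (since 30 = 0·60 + 30), so 60 ∤ 30.

Only the forward direction holds.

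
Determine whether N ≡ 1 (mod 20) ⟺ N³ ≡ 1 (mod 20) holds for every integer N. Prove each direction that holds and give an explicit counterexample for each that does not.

(⟹) Suppose N ≡ 1 (mod 20). Write N = 20j + 1. Then (20j + 1)³ = 8000j³ + 1200j² + 60j + 1 = 20(400j³ + 60j² + 3j) + 1, so N³ ≡ 1 (mod 20).

(⟸) Conversely, suppose N³ ≡ 1 (mod 20). The only residue r in {0, …, 19} with r³ ≡ 1 (mod 20) is r = 1, so N ≡ 1 (mod 20).

Equivalent; both directions hold.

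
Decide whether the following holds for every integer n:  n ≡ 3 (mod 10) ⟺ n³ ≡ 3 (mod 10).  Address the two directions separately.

Neither implication holds.

(→) This fails: take n = 3. Then 3 ≡ 3 (mod 10), but 3³ = 27 ≡ 7 (mod 10), not 3.

(←) This fails: take n = 7. Then 7³ = 343 ≡ 3 (mod 10), yet 7 ≡ 7 (mod 10), not 3.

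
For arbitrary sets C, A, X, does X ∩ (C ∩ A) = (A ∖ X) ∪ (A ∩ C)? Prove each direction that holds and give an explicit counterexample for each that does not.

(⊆) holds; (⊇) fails.

(⊆) Let x ∈ X ∩ (C ∩ A). Then x ∈ C ∩ A ∩ X, from which x ∈ (A ∖ X) ∪ (A ∩ C).

(⊇) This inclusion fails. Take C = ∅, A = {1}, X = ∅; then 1 ∈ (A ∖ X) ∪ (A ∩ C) but 1 ∉ X ∩ (C ∩ A).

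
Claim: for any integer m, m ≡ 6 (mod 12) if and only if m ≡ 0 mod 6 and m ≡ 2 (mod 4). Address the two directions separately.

(⇐) If m ≡ 0 (mod 6) and m ≡ 2 (mod 4), then by the Chinese remainder theorem m ≡ 6 (mod 12). This is exactly m ≡ 6 (mod 12).

(⇒) Suppose m ≡ 6 (mod 12); write m = 12j + 6. Since 6 ∣ 12, reducing mod 6 gives m ≡ 6 ≡ 0 (mod 6); since 4 ∣ 12, reducing mod 4 gives m ≡ 6 ≡ 2 (mod 4).

Both implications hold.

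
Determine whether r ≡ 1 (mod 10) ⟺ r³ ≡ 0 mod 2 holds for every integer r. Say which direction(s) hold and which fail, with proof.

Forward direction. This fails: take r = 1. Then 1 ≡ 1 (mod 10), but 1³ = 1 ≡ 1 (mod 2), not 0.

Converse. This fails: take r = 0. Then 0³ = 0 ≡ 0 (mod 2), yet 0 ≡ 0 (mod 10), not 1.

(⇒) fails and (⇐) fails.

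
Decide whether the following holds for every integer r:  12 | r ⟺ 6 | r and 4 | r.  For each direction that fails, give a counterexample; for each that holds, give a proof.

(⇒) If 12 ∣ r, write r = 12q. Since 12 = 2·6, r = 6·(2q), so 6 ∣ r; and since 12 = 3·4, r = 4·(3q), so 4 ∣ r.

(⇐) Suppose 6 ∣ r and 4 ∣ r. Any common multiple of 6 and 4 is a multiple of their lcm; here lcm(6, 4) = 6·4/gcd(6, 4) = 24/2 = 12, so 12 ∣ r.

Both directions hold.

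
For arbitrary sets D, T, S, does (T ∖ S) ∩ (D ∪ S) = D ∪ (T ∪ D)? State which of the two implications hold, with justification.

Reverse inclusion. This inclusion fails. Take D = {1}, T = ∅, S = ∅; then 1 ∈ D ∪ (T ∪ D) but 1 ∉ (T ∖ S) ∩ (D ∪ S).

Forward inclusion. Let x ∈ (T ∖ S) ∩ (D ∪ S). Then x ∈ D ∩ T and x ∉ S, from which x ∈ D ∪ (T ∪ D).

Only the forward inclusion holds.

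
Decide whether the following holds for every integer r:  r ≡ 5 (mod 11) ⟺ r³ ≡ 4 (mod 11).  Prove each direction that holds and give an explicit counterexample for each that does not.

(←) For the converse, argue contrapositively. If r ≢ 5 (mod 11), then r is congruent to one of 0, 1, 2, 3, 4, 6, 7, 8, 9, 10 modulo 11, and these give r³ ≡ 0, 1, 8, 5, 9, 7, 2, 6, 3, 10 respectively — never 4.

(→) Suppose r ≡ 5 (mod 11). Write r = 11j + 5. Then (11j + 5)³ = 1331j³ + 1815j² + 825j + 125 = 11(121j³ + 165j² + 75j + 11) + 4, so r³ ≡ 4 (mod 11).

Equivalent; both directions hold.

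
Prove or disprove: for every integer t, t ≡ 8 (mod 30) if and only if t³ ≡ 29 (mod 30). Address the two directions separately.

(⇒) This fails: take t = 8. Then 8 ≡ 8 (mod 30), but 8³ = 512 ≡ 2 (mod 30), not 29.

(⇐) This fails: take t = 29. Then 29³ = 24389 ≡ 29 (mod 30), yet 29 ≡ 29 (mod 30), not 8.

Neither direction holds.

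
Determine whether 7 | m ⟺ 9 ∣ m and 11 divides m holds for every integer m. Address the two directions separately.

Forward direction. This fails: take m = 7. Certainly 7 ∣ 7, but 9 ∤ 7.

Converse. This fails: take m = 99. Both 9 ∣ 99 and 11 ∣ 99, yet 99 is not a multiple of 7 (since 99 = 14·7 + 1), so 7 ∤ 99.

Both directions fail.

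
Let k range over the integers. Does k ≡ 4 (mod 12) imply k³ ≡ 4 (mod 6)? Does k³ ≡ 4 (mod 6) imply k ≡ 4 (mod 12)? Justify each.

[⇐] This fails: take k = 10. Then 10³ = 1000 ≡ 4 (mod 6), yet 10 ≡ 10 (mod 12), not 4.

[⇒] Suppose k ≡ 4 (mod 12). Then k³ ≡ 4³ = 64 (mod 12), and since 6 ∣ 12, also k³ ≡ 4 (mod 6).

Not equivalent: only (⇒) holds.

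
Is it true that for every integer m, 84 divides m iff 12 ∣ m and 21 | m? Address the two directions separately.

(←) Suppose 12 ∣ m and 21 ∣ m. Any common multiple of 12 and 21 is a multiple of their lcm; here lcm(12, 21) = 12·21/gcd(12, 21) = 252/3 = 84, so 84 ∣ m.

(→) If 84 ∣ m, write m = 84q. Since 84 = 7·12, m = 12·(7q), so 12 ∣ m; and since 84 = 4·21, m = 21·(4q), so 21 ∣ m.

Both directions hold; the statement is true.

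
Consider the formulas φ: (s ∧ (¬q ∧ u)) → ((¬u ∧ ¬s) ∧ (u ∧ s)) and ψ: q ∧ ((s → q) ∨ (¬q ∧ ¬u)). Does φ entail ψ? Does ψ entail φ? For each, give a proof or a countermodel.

Only the converse holds.

(→) This fails. Under q = F, u = F, s = F, the left side is true but the right side is false.

(←) Assume the antecedent. If q is true, the consequent reduces to true regardless of the other variables. If q is false, the antecedent cannot hold. Either way the consequent holds.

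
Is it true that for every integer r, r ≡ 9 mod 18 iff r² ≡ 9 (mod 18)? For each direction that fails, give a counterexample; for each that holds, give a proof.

Forward direction. Suppose r ≡ 9 mod 18. Write r = 18j + 9. Then (18j + 9)² = 324j² + 324j + 81 = 18(18j² + 18j + 4) + 9, so r² ≡ 9 (mod 18).

Converse. This fails: take r = 3. Then 3² = 9 ≡ 9 (mod 18), yet 3 ≡ 3 (mod 18), not 9.

The forward direction holds; the converse fails.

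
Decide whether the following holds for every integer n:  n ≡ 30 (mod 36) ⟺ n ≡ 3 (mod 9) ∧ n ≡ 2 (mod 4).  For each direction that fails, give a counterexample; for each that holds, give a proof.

Both directions hold; the statement is true.

(⇒) Suppose n ≡ 30 (mod 36); write n = 36j + 30. Since 9 ∣ 36, reducing mod 9 gives n ≡ 30 ≡ 3 (mod 9); since 4 ∣ 36, reducing mod 4 gives n ≡ 30 ≡ 2 (mod 4).

(⇐) Conversely, if n ≡ 3 (mod 9) and n ≡ 2 (mod 4), then by the Chinese remainder theorem n ≡ 30 (mod 36). This is exactly n ≡ 30 (mod 36).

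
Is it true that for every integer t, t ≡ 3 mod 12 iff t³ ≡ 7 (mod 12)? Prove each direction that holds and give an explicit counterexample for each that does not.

(⇒) This fails: take t = 3. Then 3 ≡ 3 (mod 12), but 3³ = 27 ≡ 3 (mod 12), not 7.

(⇐) This fails: take t = 7. Then 7³ = 343 ≡ 7 (mod 12), yet 7 ≡ 7 (mod 12), not 3.

Neither direction holds.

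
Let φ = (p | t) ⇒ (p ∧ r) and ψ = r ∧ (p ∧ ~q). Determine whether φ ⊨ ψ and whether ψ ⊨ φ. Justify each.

Not equivalent: only (⇐) holds.

Converse. Assume the antecedent. If p is true, the antecedent forces (p = T, t = F, q = F, r = T) or (p = T, t = T, q = F, r = T), and (p | t) ⇒ (p ∧ r) holds there. If p is false, the antecedent cannot hold. Either way (p | t) ⇒ (p ∧ r) holds.

Forward direction. This fails. Under p = F, t = F, q = F, r = F, the left side is true but the right side is false.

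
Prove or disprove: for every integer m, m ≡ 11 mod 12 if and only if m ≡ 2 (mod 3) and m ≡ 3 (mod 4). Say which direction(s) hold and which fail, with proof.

The biconditional holds.

(→) Suppose m ≡ 11 (mod 12); write m = 12j + 11. Since 3 ∣ 12, reducing mod 3 gives m ≡ 11 ≡ 2 (mod 3); since 4 ∣ 12, reducing mod 4 gives m ≡ 11 ≡ 3 (mod 4).

(←) Conversely, if m ≡ 2 (mod 3) and m ≡ 3 (mod 4), then by the Chinese remainder theorem m ≡ 11 (mod 12). This is exactly m ≡ 11 (mod 12).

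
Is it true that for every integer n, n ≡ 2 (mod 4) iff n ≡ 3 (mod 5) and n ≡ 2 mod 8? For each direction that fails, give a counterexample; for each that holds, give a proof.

Only the reverse direction holds.

(→) This fails: n = 2 gives 2 ≡ 2 (mod 4) but 2 ≡ 2 (mod 5), so the conjunction on the right does not hold.

(←) Conversely, if n ≡ 3 (mod 5) and n ≡ 2 (mod 8), then by the Chinese remainder theorem n ≡ 18 (mod 40). Since 18 ≡ 2 (mod 4) and 4 ∣ 40, we get n ≡ 2 (mod 4).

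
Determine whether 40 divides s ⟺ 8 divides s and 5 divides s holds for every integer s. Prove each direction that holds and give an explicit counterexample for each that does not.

Forward direction. If 40 ∣ s, write s = 40q. Since 40 = 5·8, s = 8·(5q), so 8 ∣ s; and since 40 = 8·5, s = 5·(8q), so 5 ∣ s.

Converse. Suppose 8 ∣ s and 5 ∣ s. Any common multiple of 8 and 5 is a multiple of their lcm; here gcd(8, 5) = 1, so lcm(8, 5) = 8·5 = 40, so 40 ∣ s.

Both directions hold.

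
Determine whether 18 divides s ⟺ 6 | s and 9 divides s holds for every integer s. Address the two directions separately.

Converse. Suppose 6 ∣ s and 9 ∣ s. Any common multiple of 6 and 9 is a multiple of their lcm; here lcm(6, 9) = 6·9/gcd(6, 9) = 54/3 = 18, so 18 ∣ s.

Forward direction. If 18 ∣ s, write s = 18q. Since 18 = 3·6, s = 6·(3q), so 6 ∣ s; and since 18 = 2·9, s = 9·(2q), so 9 ∣ s.

Both directions hold; the statement is true.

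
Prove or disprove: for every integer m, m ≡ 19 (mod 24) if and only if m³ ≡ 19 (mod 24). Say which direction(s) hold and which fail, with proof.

Equivalent; both directions hold.

(⟸) Suppose m³ ≡ 19 (mod 24). The only residue r in {0, …, 23} with r³ ≡ 19 (mod 24) is r = 19, so m ≡ 19 (mod 24).

(⟹) Suppose m ≡ 19 (mod 24). Write m = 24j + 19. Then (24j + 19)³ = 13824j³ + 32832j² + 25992j + 6859 = 24(576j³ + 1368j² + 1083j + 285) + 19, so m³ ≡ 19 (mod 24).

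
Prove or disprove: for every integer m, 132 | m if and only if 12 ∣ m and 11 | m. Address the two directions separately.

(⟸) Suppose 12 ∣ m and 11 ∣ m. Any common multiple of 12 and 11 is a multiple of their lcm; here gcd(12, 11) = 1, so lcm(12, 11) = 12·11 = 132, so 132 ∣ m.

(⟹) If 132 ∣ m, write m = 132q. Since 132 = 11·12, m = 12·(11q), so 12 ∣ m; and since 132 = 12·11, m = 11·(12q), so 11 ∣ m.

The biconditional holds.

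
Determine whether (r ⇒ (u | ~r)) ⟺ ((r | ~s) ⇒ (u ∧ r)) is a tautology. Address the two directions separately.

[⇒] This fails. Under r = F, u = F, s = F, the left side is true but the right side is false.

[⇐] Assume the antecedent. If r is true, the antecedent forces (r = T, u = T, s = F) or (r = T, u = T, s = T), and r ⇒ (u | ~r) holds there. If r is false, r ⇒ (u | ~r) reduces to true regardless of the other variables. Either way r ⇒ (u | ~r) holds.

Not equivalent: only (⇐) holds.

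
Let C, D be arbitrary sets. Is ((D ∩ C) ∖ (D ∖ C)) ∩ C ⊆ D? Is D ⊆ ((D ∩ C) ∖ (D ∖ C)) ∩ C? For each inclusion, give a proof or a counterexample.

The sets are not equal: only the forward inclusion holds.

Forward inclusion. Let x ∈ ((D ∩ C) ∖ (D ∖ C)) ∩ C. Then x ∈ C ∩ D, from which x ∈ D.

Reverse inclusion. This inclusion fails. Take C = ∅, D = {1}; then 1 ∈ D but 1 ∉ ((D ∩ C) ∖ (D ∖ C)) ∩ C.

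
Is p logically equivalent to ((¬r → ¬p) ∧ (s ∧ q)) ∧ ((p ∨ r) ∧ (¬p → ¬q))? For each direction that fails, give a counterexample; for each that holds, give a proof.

(⟹) This fails. Under p = T, r = F, s = F, q = F, the left side is true but the right side is false.

(⟸) Assume the antecedent. If p is true, p reduces to true regardless of the other variables. If p is false, the antecedent cannot hold. Either way p holds.

Only the converse holds.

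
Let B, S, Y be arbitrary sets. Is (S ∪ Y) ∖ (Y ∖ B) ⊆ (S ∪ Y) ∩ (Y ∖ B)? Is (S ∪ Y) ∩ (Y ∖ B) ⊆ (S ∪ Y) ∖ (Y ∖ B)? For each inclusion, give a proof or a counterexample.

(⊆) This inclusion fails. Take B = ∅, S = {1}, Y = ∅; then 1 ∈ (S ∪ Y) ∖ (Y ∖ B) but 1 ∉ (S ∪ Y) ∩ (Y ∖ B).

(⊇) This inclusion fails. Take B = ∅, S = ∅, Y = {1}; then 1 ∈ (S ∪ Y) ∩ (Y ∖ B) but 1 ∉ (S ∪ Y) ∖ (Y ∖ B).

Neither inclusion holds.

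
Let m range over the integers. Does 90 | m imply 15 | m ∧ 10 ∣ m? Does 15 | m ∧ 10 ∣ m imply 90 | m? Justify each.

(⇒) holds; (⇐) fails.

Forward direction. If 90 ∣ m, write m = 90q. Since 90 = 6·15, m = 15·(6q), so 15 ∣ m; and since 90 = 9·10, m = 10·(9q), so 10 ∣ m.

Converse. This fails: take m = 30. Both 15 ∣ 30 and 10 ∣ 30, yet 30 is not a multiple of 90 (since 30 = 0·90 + 30), so 90 ∤ 30.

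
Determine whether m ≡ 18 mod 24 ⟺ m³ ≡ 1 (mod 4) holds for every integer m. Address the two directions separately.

Both directions fail.

Forward direction. This fails: take m = 18. Then 18 ≡ 18 (mod 24), but 18³ = 5832 ≡ 0 (mod 4), not 1.

Converse. This fails: take m = 1. Then 1³ = 1 ≡ 1 (mod 4), yet 1 ≡ 1 (mod 24), not 18.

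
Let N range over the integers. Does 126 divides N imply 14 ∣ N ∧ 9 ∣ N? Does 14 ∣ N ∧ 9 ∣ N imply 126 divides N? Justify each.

Forward direction. If 126 ∣ N, write N = 126q. Since 126 = 9·14, N = 14·(9q), so 14 ∣ N; and since 126 = 14·9, N = 9·(14q), so 9 ∣ N.

Converse. Suppose 14 ∣ N and 9 ∣ N. Any common multiple of 14 and 9 is a multiple of their lcm; here gcd(14, 9) = 1, so lcm(14, 9) = 14·9 = 126, so 126 ∣ N.

Equivalent; both directions hold.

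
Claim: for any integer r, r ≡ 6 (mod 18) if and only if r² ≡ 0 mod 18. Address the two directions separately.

The forward direction holds; the converse fails.

Forward direction. Suppose r ≡ 6 (mod 18). Write r = 18j + 6. Then (18j + 6)² = 324j² + 216j + 36 = 18(18j² + 12j + 2) + 0, so r² ≡ 0 (mod 18).

Converse. This fails: take r = 0. Then 0² = 0 ≡ 0 (mod 18), yet 0 ≡ 0 (mod 18), not 6.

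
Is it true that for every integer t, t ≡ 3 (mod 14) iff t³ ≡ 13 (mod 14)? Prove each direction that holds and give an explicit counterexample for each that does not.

[⇒] Suppose t ≡ 3 (mod 14). Write t = 14j + 3. Then (14j + 3)³ = 2744j³ + 1764j² + 378j + 27 = 14(196j³ + 126j² + 27j + 1) + 13, so t³ ≡ 13 (mod 14).

[⇐] This fails: take t = 5. Then 5³ = 125 ≡ 13 (mod 14), yet 5 ≡ 5 (mod 14), not 3.

Only the forward implication holds.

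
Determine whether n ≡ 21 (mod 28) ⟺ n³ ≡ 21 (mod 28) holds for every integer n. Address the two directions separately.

The biconditional holds.

[⇐] Suppose n³ ≡ 21 (mod 28). The only residue r in {0, …, 27} with r³ ≡ 21 (mod 28) is r = 21, so n ≡ 21 (mod 28).

[⇒] Suppose n ≡ 21 (mod 28). Write n = 28j + 21. Then (28j + 21)³ = 21952j³ + 49392j² + 37044j + 9261 = 28(784j³ + 1764j² + 1323j + 330) + 21, so n³ ≡ 21 (mod 28).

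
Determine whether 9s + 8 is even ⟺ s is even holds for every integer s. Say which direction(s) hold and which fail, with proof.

Equivalent; both directions hold.

(→) Suppose 9s + 8 is even. Since 9 is odd, 9s and s have the same parity, so 9s + 8 ≡ s + 8 (mod 2). As 8 is even, 9s + 8 is even exactly when s is even. Thus s is even.

(←) Conversely, suppose s is even; write s = 2j. Then 9s + 8 = 9·(2j) + 8 = 2·9j + 8, which is even.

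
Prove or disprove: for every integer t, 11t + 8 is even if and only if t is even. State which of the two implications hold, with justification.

(⇒) Suppose 11t + 8 is even. Since 11 is odd, 11t and t have the same parity, so 11t + 8 ≡ t + 8 (mod 2). As 8 is even, 11t + 8 is even exactly when t is even. Thus t is even.

(⇐) Conversely, suppose t is even; write t = 2j. Then 11t + 8 = 11·(2j) + 8 = 2·11j + 8, which is even.

Both directions hold.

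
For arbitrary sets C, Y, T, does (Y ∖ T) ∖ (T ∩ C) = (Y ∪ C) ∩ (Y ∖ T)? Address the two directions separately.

(⊇) Let x ∈ (Y ∪ C) ∩ (Y ∖ T). Then either x ∈ Y and x ∉ C, T; or x ∈ C ∩ Y and x ∉ T. In each case x ∈ (Y ∖ T) ∖ (T ∩ C), so (Y ∪ C) ∩ (Y ∖ T) ⊆ (Y ∖ T) ∖ (T ∩ C).

(⊆) Let x ∈ (Y ∖ T) ∖ (T ∩ C). Then either x ∈ Y and x ∉ C, T; or x ∈ C ∩ Y and x ∉ T. In each case x ∈ (Y ∪ C) ∩ (Y ∖ T), so (Y ∖ T) ∖ (T ∩ C) ⊆ (Y ∪ C) ∩ (Y ∖ T).

The two sets are equal.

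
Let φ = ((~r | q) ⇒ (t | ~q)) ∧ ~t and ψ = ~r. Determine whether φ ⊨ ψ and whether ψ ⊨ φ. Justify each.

Neither implication holds.

Forward direction. This fails. Under r = T, t = F, q = F, the left side is true but the right side is false.

Converse. This fails. Under r = F, t = T, q = F, the left side is false but the right side is true.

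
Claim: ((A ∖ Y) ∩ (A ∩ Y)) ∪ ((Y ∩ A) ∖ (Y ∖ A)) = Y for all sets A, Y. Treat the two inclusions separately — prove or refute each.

(⟸) This inclusion fails. Take A = ∅, Y = {1}; then 1 ∈ Y but 1 ∉ ((A ∖ Y) ∩ (A ∩ Y)) ∪ ((Y ∩ A) ∖ (Y ∖ A)).

(⟹) Let x ∈ ((A ∖ Y) ∩ (A ∩ Y)) ∪ ((Y ∩ A) ∖ (Y ∖ A)). Then x ∈ A ∩ Y, from which x ∈ Y.

The sets are not equal: only the forward inclusion holds.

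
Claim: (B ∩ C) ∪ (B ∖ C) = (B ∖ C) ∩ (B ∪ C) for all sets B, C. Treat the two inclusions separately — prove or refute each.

The sets are not equal: only the reverse inclusion holds.

(⟸) Let x ∈ (B ∖ C) ∩ (B ∪ C). Then x ∈ B and x ∉ C, from which x ∈ (B ∩ C) ∪ (B ∖ C).

(⟹) This inclusion fails. Take B = {1}, C = {1}; then 1 ∈ (B ∩ C) ∪ (B ∖ C) but 1 ∉ (B ∖ C) ∩ (B ∪ C).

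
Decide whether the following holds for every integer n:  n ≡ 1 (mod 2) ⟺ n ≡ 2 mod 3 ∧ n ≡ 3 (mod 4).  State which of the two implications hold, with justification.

Only the converse holds.

(⇒) This fails: n = 1 gives 1 ≡ 1 (mod 2) but 1 ≡ 1 (mod 3), so the conjunction on the right does not hold.

(⇐) Conversely, if n ≡ 2 (mod 3) and n ≡ 3 (mod 4), then by the Chinese remainder theorem n ≡ 11 (mod 12). Since 11 ≡ 1 (mod 2) and 2 ∣ 12, we get n ≡ 1 (mod 2).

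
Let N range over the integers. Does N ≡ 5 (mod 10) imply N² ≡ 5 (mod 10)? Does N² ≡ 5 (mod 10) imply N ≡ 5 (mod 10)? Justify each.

Converse. Suppose N² ≡ 5 (mod 10). The only residue r in {0, …, 9} with r² ≡ 5 (mod 10) is r = 5, so N ≡ 5 (mod 10).

Forward direction. Suppose N ≡ 5 (mod 10). Write N = 10j + 5. Then (10j + 5)² = 100j² + 100j + 25 = 10(10j² + 10j + 2) + 5, so N² ≡ 5 (mod 10).

Both directions hold.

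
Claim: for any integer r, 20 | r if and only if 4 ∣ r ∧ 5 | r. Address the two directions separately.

Equivalent; both directions hold.

Forward direction. If 20 ∣ r, write r = 20q. Since 20 = 5·4, r = 4·(5q), so 4 ∣ r; and since 20 = 4·5, r = 5·(4q), so 5 ∣ r.

Converse. Suppose 4 ∣ r and 5 ∣ r. Any common multiple of 4 and 5 is a multiple of their lcm; here gcd(4, 5) = 1, so lcm(4, 5) = 4·5 = 20, so 20 ∣ r.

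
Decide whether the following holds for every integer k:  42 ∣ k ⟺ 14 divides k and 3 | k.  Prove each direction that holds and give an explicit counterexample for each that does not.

Both directions hold.

[⇒] If 42 ∣ k, write k = 42q. Since 42 = 3·14, k = 14·(3q), so 14 ∣ k; and since 42 = 14·3, k = 3·(14q), so 3 ∣ k.

[⇐] Suppose 14 ∣ k and 3 ∣ k. Any common multiple of 14 and 3 is a multiple of their lcm; here gcd(14, 3) = 1, so lcm(14, 3) = 14·3 = 42, so 42 ∣ k.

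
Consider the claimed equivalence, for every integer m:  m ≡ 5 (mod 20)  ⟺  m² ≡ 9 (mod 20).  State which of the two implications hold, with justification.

Forward direction. This fails: take m = 5. Then 5 ≡ 5 (mod 20), but 5² = 25 ≡ 5 (mod 20), not 9.

Converse. This fails: take m = 3. Then 3² = 9 ≡ 9 (mod 20), yet 3 ≡ 3 (mod 20), not 5.

Both directions fail.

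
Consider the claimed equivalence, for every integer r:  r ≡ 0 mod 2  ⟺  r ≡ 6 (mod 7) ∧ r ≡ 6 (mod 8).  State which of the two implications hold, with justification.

Not equivalent: only (⇐) holds.

[⇐] If r ≡ 6 (mod 7) and r ≡ 6 (mod 8), then by the Chinese remainder theorem r ≡ 6 (mod 56). Since 6 ≡ 0 (mod 2) and 2 ∣ 56, we get r ≡ 0 (mod 2).

[⇒] This fails: r = 0 gives 0 ≡ 0 (mod 2) but 0 ≡ 0 (mod 7), so the conjunction on the right does not hold.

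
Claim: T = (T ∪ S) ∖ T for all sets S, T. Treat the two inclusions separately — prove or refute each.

Both inclusions fail.

Forward inclusion. This inclusion fails. Take S = ∅, T = {1}; then 1 ∈ T but 1 ∉ (T ∪ S) ∖ T.

Reverse inclusion. This inclusion fails. Take S = {1}, T = ∅; then 1 ∈ (T ∪ S) ∖ T but 1 ∉ T.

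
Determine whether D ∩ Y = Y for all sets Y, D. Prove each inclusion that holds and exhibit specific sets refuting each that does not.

Only the forward inclusion holds.

Reverse inclusion. This inclusion fails. Take Y = {1}, D = ∅; then 1 ∈ Y but 1 ∉ D ∩ Y.

Forward inclusion. Let x ∈ D ∩ Y. Then x ∈ Y ∩ D, from which x ∈ Y.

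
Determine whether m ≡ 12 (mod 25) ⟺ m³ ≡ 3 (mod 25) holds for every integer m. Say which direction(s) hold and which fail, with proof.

The biconditional holds.

(→) Suppose m ≡ 12 (mod 25). Write m = 25j + 12. Then (25j + 12)³ = 15625j³ + 22500j² + 10800j + 1728 = 25(625j³ + 900j² + 432j + 69) + 3, so m³ ≡ 3 (mod 25).

(←) Conversely, suppose m³ ≡ 3 (mod 25). The only residue r in {0, …, 24} with r³ ≡ 3 (mod 25) is r = 12, so m ≡ 12 (mod 25).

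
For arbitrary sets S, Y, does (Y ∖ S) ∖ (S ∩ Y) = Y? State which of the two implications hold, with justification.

(⊆) holds; (⊇) fails.

(⟸) This inclusion fails. Take S = {1}, Y = {1}; then 1 ∈ Y but 1 ∉ (Y ∖ S) ∖ (S ∩ Y).

(⟹) Let x ∈ (Y ∖ S) ∖ (S ∩ Y). Then x ∈ Y and x ∉ S, from which x ∈ Y.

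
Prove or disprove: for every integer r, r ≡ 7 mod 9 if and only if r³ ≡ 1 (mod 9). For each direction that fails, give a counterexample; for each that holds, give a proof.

Forward direction. Suppose r ≡ 7 mod 9. Write r = 9j + 7. Then (9j + 7)³ = 729j³ + 1701j² + 1323j + 343 = 9(81j³ + 189j² + 147j + 38) + 1, so r³ ≡ 1 (mod 9).

Converse. This fails: take r = 1. Then 1³ = 1 ≡ 1 (mod 9), yet 1 ≡ 1 (mod 9), not 7.

Only the forward direction holds.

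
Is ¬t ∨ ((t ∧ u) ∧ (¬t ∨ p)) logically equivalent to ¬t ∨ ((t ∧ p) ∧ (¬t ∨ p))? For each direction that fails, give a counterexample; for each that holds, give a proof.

(⇐) This fails. Under u = F, p = T, t = T, the left side is false but the right side is true.

(⇒) Assume the antecedent. If p is true, ¬t ∨ ((t ∧ p) ∧ (¬t ∨ p)) reduces to true regardless of the other variables. If p is false, the antecedent forces (u = F, p = F, t = F) or (u = T, p = F, t = F), and ¬t ∨ ((t ∧ p) ∧ (¬t ∨ p)) holds there. Either way ¬t ∨ ((t ∧ p) ∧ (¬t ∨ p)) holds.

The forward direction holds; the converse fails.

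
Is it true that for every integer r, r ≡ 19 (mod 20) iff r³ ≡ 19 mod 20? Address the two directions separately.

Both directions hold.

(⟹) Suppose r ≡ 19 (mod 20). Write r = 20j + 19. Then (20j + 19)³ = 8000j³ + 22800j² + 21660j + 6859 = 20(400j³ + 1140j² + 1083j + 342) + 19, so r³ ≡ 19 (mod 20).

(⟸) Conversely, suppose r³ ≡ 19 (mod 20). The only residue r in {0, …, 19} with r³ ≡ 19 (mod 20) is r = 19, so r ≡ 19 (mod 20).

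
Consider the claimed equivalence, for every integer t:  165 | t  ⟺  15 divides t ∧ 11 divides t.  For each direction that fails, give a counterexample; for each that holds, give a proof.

(←) Suppose 15 ∣ t and 11 ∣ t. Any common multiple of 15 and 11 is a multiple of their lcm; here gcd(15, 11) = 1, so lcm(15, 11) = 15·11 = 165, so 165 ∣ t.

(→) If 165 ∣ t, write t = 165q. Since 165 = 11·15, t = 15·(11q), so 15 ∣ t; and since 165 = 15·11, t = 11·(15q), so 11 ∣ t.

Equivalent; both directions hold.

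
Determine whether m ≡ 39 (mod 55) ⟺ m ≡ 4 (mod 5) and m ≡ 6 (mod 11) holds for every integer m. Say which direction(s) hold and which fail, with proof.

Forward direction. Suppose m ≡ 39 (mod 55); write m = 55j + 39. Since 5 ∣ 55, reducing mod 5 gives m ≡ 39 ≡ 4 (mod 5); since 11 ∣ 55, reducing mod 11 gives m ≡ 39 ≡ 6 (mod 11).

Converse. If m ≡ 4 (mod 5) and m ≡ 6 (mod 11), then by the Chinese remainder theorem m ≡ 39 (mod 55). This is exactly m ≡ 39 (mod 55).

Both directions hold.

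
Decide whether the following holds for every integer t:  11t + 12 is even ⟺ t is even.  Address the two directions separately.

(⟹) Suppose 11t + 12 is even. Since 11 is odd, 11t and t have the same parity, so 11t + 12 ≡ t + 12 (mod 2). As 12 is even, 11t + 12 is even exactly when t is even. Thus t is even.

(⟸) Conversely, suppose t is even; write t = 2j. Then 11t + 12 = 11·(2j) + 12 = 2·11j + 12, which is even.

Both implications hold.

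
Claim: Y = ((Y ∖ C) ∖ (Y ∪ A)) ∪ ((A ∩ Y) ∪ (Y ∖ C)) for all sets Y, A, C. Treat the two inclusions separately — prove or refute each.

(⊆) fails; (⊇) holds.

Forward inclusion. This inclusion fails. Take Y = {1}, A = ∅, C = {1}; then 1 ∈ Y but 1 ∉ ((Y ∖ C) ∖ (Y ∪ A)) ∪ ((A ∩ Y) ∪ (Y ∖ C)).

Reverse inclusion. Let x ∈ ((Y ∖ C) ∖ (Y ∪ A)) ∪ ((A ∩ Y) ∪ (Y ∖ C)). Then either x ∈ Y and x ∉ A, C; or x ∈ Y ∩ A and x ∉ C; or x ∈ Y ∩ A ∩ C. In each case x ∈ Y, so ((Y ∖ C) ∖ (Y ∪ A)) ∪ ((A ∩ Y) ∪ (Y ∖ C)) ⊆ Y.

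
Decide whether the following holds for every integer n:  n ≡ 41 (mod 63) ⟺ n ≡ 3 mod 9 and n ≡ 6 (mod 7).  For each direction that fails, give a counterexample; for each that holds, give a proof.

(⇒) fails and (⇐) fails.

(⇒) This fails: n = 41 gives 41 ≡ 41 (mod 63) but 41 ≡ 5 (mod 9), so the conjunction on the right does not hold.

(⇐) This fails: n = 48 satisfies both congruences on the right (48 ≡ 3 mod 9 and 48 ≡ 6 mod 7) yet 48 ≡ 48 (mod 63), not 41.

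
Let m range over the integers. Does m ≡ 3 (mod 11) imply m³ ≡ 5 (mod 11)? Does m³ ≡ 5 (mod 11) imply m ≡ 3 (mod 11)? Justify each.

Both directions hold; the statement is true.

(→) Suppose m ≡ 3 (mod 11). Write m = 11j + 3. Then (11j + 3)³ = 1331j³ + 1089j² + 297j + 27 = 11(121j³ + 99j² + 27j + 2) + 5, so m³ ≡ 5 (mod 11).

(←) For the converse, argue contrapositively. If m ≢ 3 (mod 11), then m is congruent to one of 0, 1, 2, 4, 5, 6, 7, 8, 9, 10 modulo 11, and these give m³ ≡ 0, 1, 8, 9, 4, 7, 2, 6, 3, 10 respectively — never 5.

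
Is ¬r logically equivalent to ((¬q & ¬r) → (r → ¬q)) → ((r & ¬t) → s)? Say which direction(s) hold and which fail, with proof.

Not equivalent: only (⇒) holds.

[⇒] Assume the antecedent. If r is true, the antecedent cannot hold. If r is false, the consequent reduces to true regardless of the other variables. Either way the consequent holds.

[⇐] This fails. Under t = T, r = T, s = F, q = F, the left side is false but the right side is true.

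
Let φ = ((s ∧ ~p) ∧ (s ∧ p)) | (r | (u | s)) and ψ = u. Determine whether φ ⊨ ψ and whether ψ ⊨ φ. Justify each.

(⇐) Assume the antecedent. If u is true, the consequent reduces to true regardless of the other variables. If u is false, the antecedent cannot hold. Either way the consequent holds.

(⇒) This fails. Under s = T, u = F, p = F, r = F, the left side is true but the right side is false.

(⇒) fails; (⇐) holds.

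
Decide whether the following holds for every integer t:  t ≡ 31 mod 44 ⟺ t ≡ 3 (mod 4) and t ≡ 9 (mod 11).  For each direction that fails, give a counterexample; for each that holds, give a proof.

(⟹) Suppose t ≡ 31 (mod 44); write t = 44j + 31. Since 4 ∣ 44, reducing mod 4 gives t ≡ 31 ≡ 3 (mod 4); since 11 ∣ 44, reducing mod 11 gives t ≡ 31 ≡ 9 (mod 11).

(⟸) Conversely, if t ≡ 3 (mod 4) and t ≡ 9 (mod 11), then by the Chinese remainder theorem t ≡ 31 (mod 44). This is exactly t ≡ 31 (mod 44).

The biconditional holds.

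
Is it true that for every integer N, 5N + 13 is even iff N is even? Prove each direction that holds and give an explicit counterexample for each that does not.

(→) This fails: N = 1 gives 5N + 13 = 18, which is even, but 1 is odd, not even.

(←) This also fails: N = 6 is even, but 5N + 13 = 43 is odd, not even.

Neither direction holds.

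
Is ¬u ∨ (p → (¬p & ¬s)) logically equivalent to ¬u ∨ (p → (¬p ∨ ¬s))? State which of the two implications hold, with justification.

Only the forward implication holds.

(→) Assume the antecedent. If p is true, the antecedent forces (p = T, s = F, u = F) or (p = T, s = T, u = F), and ¬u ∨ (p → (¬p ∨ ¬s)) holds there. If p is false, ¬u ∨ (p → (¬p ∨ ¬s)) reduces to true regardless of the other variables. Either way ¬u ∨ (p → (¬p ∨ ¬s)) holds.

(←) This fails. Under p = T, s = F, u = T, the left side is false but the right side is true.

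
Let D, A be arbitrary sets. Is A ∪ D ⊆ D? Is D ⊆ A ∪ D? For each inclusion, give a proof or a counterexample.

Only the reverse inclusion holds.

(⊆) This inclusion fails. Take D = ∅, A = {1}; then 1 ∈ A ∪ D but 1 ∉ D.

(⊇) Let x ∈ D. Then either x ∈ D and x ∉ A; or x ∈ D ∩ A. In each case x ∈ A ∪ D, so D ⊆ A ∪ D.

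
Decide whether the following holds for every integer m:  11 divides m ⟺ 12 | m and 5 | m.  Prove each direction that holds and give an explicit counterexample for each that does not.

[⇒] This fails: take m = 11. Certainly 11 ∣ 11, but 12 ∤ 11.

[⇐] This fails: take m = 60. Both 12 ∣ 60 and 5 ∣ 60, yet 60 is not a multiple of 11 (since 60 = 5·11 + 5), so 11 ∤ 60.

Neither implication holds.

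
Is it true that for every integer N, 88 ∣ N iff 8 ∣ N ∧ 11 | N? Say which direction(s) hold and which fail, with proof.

Both directions hold; the statement is true.

(⇒) If 88 ∣ N, write N = 88q. Since 88 = 11·8, N = 8·(11q), so 8 ∣ N; and since 88 = 8·11, N = 11·(8q), so 11 ∣ N.

(⇐) Suppose 8 ∣ N and 11 ∣ N. Any common multiple of 8 and 11 is a multiple of their lcm; here gcd(8, 11) = 1, so lcm(8, 11) = 8·11 = 88, so 88 ∣ N.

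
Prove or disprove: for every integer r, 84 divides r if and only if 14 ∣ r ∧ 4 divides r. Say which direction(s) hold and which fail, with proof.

(→) If 84 ∣ r, write r = 84q. Since 84 = 6·14, r = 14·(6q), so 14 ∣ r; and since 84 = 21·4, r = 4·(21q), so 4 ∣ r.

(←) This fails: take r = 28. Both 14 ∣ 28 and 4 ∣ 28, yet 28 is not a multiple of 84 (since 28 = 0·84 + 28), so 84 ∤ 28.

The forward direction holds; the converse fails.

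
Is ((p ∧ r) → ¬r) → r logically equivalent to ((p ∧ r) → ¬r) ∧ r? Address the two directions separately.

Forward direction. This fails. Under p = T, r = T, the left side is true but the right side is false.

Converse. Assume the antecedent. If p is true, the antecedent cannot hold. If p is false, the antecedent forces (p = F, r = T), and ((p ∧ r) → ¬r) → r holds there. Either way ((p ∧ r) → ¬r) → r holds.

Only the converse holds.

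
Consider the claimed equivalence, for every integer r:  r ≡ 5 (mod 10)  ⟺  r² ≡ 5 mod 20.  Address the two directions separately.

Equivalent; both directions hold.

(⇒) Suppose r ≡ 5 (mod 10). Working modulo 20, r ∈ {5, 15}; for each such r, r² ≡ 5 (mod 20).

(⇐) Conversely, the residues r modulo 20 with r² ≡ 5 (mod 20) are exactly {5, 15}, and each is ≡ 5 (mod 10).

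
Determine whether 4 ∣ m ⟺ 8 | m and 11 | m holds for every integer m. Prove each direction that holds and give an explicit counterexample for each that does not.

(⟹) This fails: take m = 4. Certainly 4 ∣ 4, but 8 ∤ 4.

(⟸) Suppose 8 ∣ m and 11 ∣ m. Any common multiple of 8 and 11 is a multiple of their lcm; here gcd(8, 11) = 1, so lcm(8, 11) = 8·11 = 88, so 88 ∣ m. Since 4 ∣ 88, it follows that 4 ∣ m.

(⇒) fails; (⇐) holds.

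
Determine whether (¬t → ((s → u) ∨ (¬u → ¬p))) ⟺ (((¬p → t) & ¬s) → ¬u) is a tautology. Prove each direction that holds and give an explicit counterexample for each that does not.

Forward direction. This fails. Under s = F, u = T, p = T, t = F, the left side is true but the right side is false.

Converse. This fails. Under s = T, u = F, p = T, t = F, the left side is false but the right side is true.

Neither direction holds.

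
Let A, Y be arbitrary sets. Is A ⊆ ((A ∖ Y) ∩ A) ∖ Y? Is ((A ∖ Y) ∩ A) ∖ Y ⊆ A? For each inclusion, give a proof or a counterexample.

(⊆) fails; (⊇) holds.

Forward inclusion. This inclusion fails. Take A = {1}, Y = {1}; then 1 ∈ A but 1 ∉ ((A ∖ Y) ∩ A) ∖ Y.

Reverse inclusion. Let x ∈ ((A ∖ Y) ∩ A) ∖ Y. Then x ∈ A and x ∉ Y, from which x ∈ A.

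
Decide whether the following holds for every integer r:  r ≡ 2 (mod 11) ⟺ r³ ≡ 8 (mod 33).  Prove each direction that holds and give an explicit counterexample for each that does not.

The forward direction fails; the converse holds.

(→) This fails: take r = 13. Then 13 ≡ 2 (mod 11), but 13³ = 2197 ≡ 19 (mod 33), not 8.

(←) Conversely, the residues r modulo 33 with r³ ≡ 8 (mod 33) are exactly {2}, and each is ≡ 2 (mod 11).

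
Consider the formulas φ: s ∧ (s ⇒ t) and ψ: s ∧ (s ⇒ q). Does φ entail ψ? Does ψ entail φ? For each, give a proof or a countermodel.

(⇒) fails and (⇐) fails.

(→) This fails. Under s = T, t = T, q = F, the left side is true but the right side is false.

(←) This fails. Under s = T, t = F, q = T, the left side is false but the right side is true.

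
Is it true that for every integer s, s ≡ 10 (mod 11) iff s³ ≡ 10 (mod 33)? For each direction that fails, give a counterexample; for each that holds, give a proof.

[⇒] This fails: take s = 21. Then 21 ≡ 10 (mod 11), but 21³ = 9261 ≡ 21 (mod 33), not 10.

[⇐] Conversely, the residues r modulo 33 with r³ ≡ 10 (mod 33) are exactly {10}, and each is ≡ 10 (mod 11).

Only the converse holds.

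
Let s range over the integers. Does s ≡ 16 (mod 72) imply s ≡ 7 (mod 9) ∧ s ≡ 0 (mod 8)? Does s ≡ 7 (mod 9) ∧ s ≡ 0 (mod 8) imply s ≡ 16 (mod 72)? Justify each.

The biconditional holds.

(→) Suppose s ≡ 16 (mod 72); write s = 72j + 16. Since 9 ∣ 72, reducing mod 9 gives s ≡ 16 ≡ 7 (mod 9); since 8 ∣ 72, reducing mod 8 gives s ≡ 16 ≡ 0 (mod 8).

(←) Conversely, if s ≡ 7 (mod 9) and s ≡ 0 (mod 8), then by the Chinese remainder theorem s ≡ 16 (mod 72). This is exactly s ≡ 16 (mod 72).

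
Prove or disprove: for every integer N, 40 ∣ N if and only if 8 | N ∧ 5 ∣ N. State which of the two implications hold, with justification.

(⟹) If 40 ∣ N, write N = 40q. Since 40 = 5·8, N = 8·(5q), so 8 ∣ N; and since 40 = 8·5, N = 5·(8q), so 5 ∣ N.

(⟸) Suppose 8 ∣ N and 5 ∣ N. Any common multiple of 8 and 5 is a multiple of their lcm; here gcd(8, 5) = 1, so lcm(8, 5) = 8·5 = 40, so 40 ∣ N.

Both directions hold; the statement is true.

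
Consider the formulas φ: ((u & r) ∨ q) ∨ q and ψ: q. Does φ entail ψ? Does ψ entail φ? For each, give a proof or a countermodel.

The forward direction fails; the converse holds.

[⇒] This fails. Under u = T, r = T, q = F, the left side is true but the right side is false.

[⇐] Assume the antecedent. If u is true, the antecedent forces (u = T, r = F, q = T) or (u = T, r = T, q = T), and ((u & r) ∨ q) ∨ q holds there. If u is false, the antecedent forces (u = F, r = F, q = T) or (u = F, r = T, q = T), and ((u & r) ∨ q) ∨ q holds there. Either way ((u & r) ∨ q) ∨ q holds.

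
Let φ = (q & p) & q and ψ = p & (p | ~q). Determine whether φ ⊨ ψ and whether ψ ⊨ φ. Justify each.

Only the forward direction holds.

Forward direction. Assume the antecedent. If q is true, the antecedent forces (q = T, p = T), and p & (p | ~q) holds there. If q is false, the antecedent cannot hold. Either way p & (p | ~q) holds.

Converse. This fails. Under q = F, p = T, the left side is false but the right side is true.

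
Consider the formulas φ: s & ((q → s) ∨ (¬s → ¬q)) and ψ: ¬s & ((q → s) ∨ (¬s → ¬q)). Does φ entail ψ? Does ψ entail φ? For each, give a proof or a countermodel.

Neither direction holds.

(→) This fails. Under q = F, s = T, the left side is true but the right side is false.

(←) This fails. Under q = F, s = F, the left side is false but the right side is true.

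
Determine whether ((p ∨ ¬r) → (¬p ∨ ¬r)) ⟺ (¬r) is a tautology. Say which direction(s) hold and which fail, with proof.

Only the reverse direction holds.

(⇐) Assume the antecedent. If p is true, the antecedent forces (p = T, r = F), and (p ∨ ¬r) → (¬p ∨ ¬r) holds there. If p is false, (p ∨ ¬r) → (¬p ∨ ¬r) reduces to true regardless of the other variables. Either way (p ∨ ¬r) → (¬p ∨ ¬r) holds.

(⇒) This fails. Under p = F, r = T, the left side is true but the right side is false.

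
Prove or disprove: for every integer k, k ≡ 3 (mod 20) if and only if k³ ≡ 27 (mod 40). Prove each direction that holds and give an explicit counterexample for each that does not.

Only the reverse direction holds.

(⇒) This fails: take k = 23. Then 23 ≡ 3 (mod 20), but 23³ = 12167 ≡ 7 (mod 40), not 27.

(⇐) Conversely, the residues r modulo 40 with r³ ≡ 27 (mod 40) are exactly {3}, and each is ≡ 3 (mod 20).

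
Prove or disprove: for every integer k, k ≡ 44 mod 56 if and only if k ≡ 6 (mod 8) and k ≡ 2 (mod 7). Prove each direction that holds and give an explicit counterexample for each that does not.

(⇒) This fails: k = 44 gives 44 ≡ 44 (mod 56) but 44 ≡ 4 (mod 8), so the conjunction on the right does not hold.

(⇐) This fails: k = 30 satisfies both congruences on the right (30 ≡ 6 mod 8 and 30 ≡ 2 mod 7) yet 30 ≡ 30 (mod 56), not 44.

Neither direction holds.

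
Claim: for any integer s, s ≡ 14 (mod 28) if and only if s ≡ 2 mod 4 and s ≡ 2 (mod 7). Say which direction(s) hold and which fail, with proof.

(⇒) fails and (⇐) fails.

(⇒) This fails: s = 14 gives 14 ≡ 14 (mod 28) but 14 ≡ 0 (mod 7), so the conjunction on the right does not hold.

(⇐) This fails: s = 2 satisfies both congruences on the right (2 ≡ 2 mod 4 and 2 ≡ 2 mod 7) yet 2 ≡ 2 (mod 28), not 14.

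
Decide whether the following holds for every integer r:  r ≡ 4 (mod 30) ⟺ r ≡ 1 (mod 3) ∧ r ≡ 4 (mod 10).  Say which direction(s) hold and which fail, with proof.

(⟸) If r ≡ 1 (mod 3) and r ≡ 4 (mod 10), then by the Chinese remainder theorem r ≡ 4 (mod 30). This is exactly r ≡ 4 (mod 30).

(⟹) Suppose r ≡ 4 (mod 30); write r = 30j + 4. Since 3 ∣ 30, reducing mod 3 gives r ≡ 4 ≡ 1 (mod 3); since 10 ∣ 30, reducing mod 10 gives r ≡ 4 (mod 10).

Equivalent; both directions hold.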